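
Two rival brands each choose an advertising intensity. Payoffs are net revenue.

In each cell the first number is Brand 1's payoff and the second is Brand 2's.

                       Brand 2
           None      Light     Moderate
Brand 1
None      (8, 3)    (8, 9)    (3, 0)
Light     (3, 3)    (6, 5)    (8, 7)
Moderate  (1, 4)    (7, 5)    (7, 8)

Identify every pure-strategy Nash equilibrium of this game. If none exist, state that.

Mark each player's best response to every combination of opponents' strategies; a profile where every player is best-responding is a pure Nash equilibrium.
Brand 1 against None: payoffs 8, 3, 1 → best response None.
Brand 1 against Light: payoffs 8, 6, 7 → best response None.
Brand 1 against Moderate: payoffs 3, 8, 7 → best response Light.
Brand 2 against None: payoffs 3, 9, 0 → best response Light.
Brand 2 against Light: payoffs 3, 5, 7 → best response Moderate.
Brand 2 against Moderate: payoffs 4, 5, 8 → best response Moderate.
Mutual best responses: (None, Light); (Light, Moderate).

(None, Light) and (Light, Moderate)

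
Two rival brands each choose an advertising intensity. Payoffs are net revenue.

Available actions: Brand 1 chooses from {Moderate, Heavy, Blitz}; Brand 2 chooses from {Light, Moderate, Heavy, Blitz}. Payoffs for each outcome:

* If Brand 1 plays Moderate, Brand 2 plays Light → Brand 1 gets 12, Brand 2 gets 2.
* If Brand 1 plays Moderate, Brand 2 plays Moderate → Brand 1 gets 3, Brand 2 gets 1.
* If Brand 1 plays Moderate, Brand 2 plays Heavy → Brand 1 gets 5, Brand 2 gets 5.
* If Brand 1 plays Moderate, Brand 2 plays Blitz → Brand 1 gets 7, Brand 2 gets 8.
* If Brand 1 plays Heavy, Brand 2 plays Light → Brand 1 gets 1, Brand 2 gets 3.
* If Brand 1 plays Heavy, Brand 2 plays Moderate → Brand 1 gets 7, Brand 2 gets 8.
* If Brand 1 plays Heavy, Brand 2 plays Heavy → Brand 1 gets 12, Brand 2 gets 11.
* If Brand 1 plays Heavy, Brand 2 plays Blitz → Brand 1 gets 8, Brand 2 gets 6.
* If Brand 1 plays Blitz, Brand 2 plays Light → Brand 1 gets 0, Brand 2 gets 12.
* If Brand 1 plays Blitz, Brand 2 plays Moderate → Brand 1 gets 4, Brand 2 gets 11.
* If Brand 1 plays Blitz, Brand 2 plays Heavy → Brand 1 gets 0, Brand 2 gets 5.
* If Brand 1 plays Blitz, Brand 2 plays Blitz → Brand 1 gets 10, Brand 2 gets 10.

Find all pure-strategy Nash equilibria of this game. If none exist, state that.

For each strategy profile, look for a profitable unilateral deviation.
(Moderate, Light): Brand 2 can switch to Heavy (2 → 5). Not NE.
(Moderate, Moderate): Brand 1 can switch to Heavy (3 → 7). Not NE.
(Moderate, Heavy): Brand 1 can switch to Heavy (5 → 12). Not NE.
(Moderate, Blitz): Brand 1 can switch to Heavy (7 → 8). Not NE.
(Heavy, Light): Brand 1 can switch to Moderate (1 → 12). Not NE.
(Heavy, Moderate): Brand 2 can switch to Heavy (8 → 11). Not NE.
(Heavy, Heavy): Brand 1 gets 12, best alternative 5; Brand 2 gets 11, best alternative 8. No profitable deviation — NE.
(The remaining 5 profiles each have a profitable deviation by the same check.)

(Heavy, Heavy)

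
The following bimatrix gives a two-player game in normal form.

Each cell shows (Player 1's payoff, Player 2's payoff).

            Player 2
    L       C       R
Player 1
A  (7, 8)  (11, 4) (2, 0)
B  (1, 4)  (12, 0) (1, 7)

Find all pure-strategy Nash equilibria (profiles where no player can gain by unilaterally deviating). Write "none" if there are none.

Pure NE: (A, L)

Check each profile: it is a Nash equilibrium iff no player can strictly gain by switching unilaterally.
(A, L): Player 1 gets 7, best alternative 1; Player 2 gets 8, best alternative 4. No profitable deviation — NE.
(A, C): Player 1 can switch to B (11 → 12). Not NE.
(A, R): Player 2 can switch to L (0 → 8). Not NE.
(B, L): Player 1 can switch to A (1 → 7). Not NE.
(B, C): Player 2 can switch to L (0 → 4). Not NE.
(B, R): Player 1 can switch to A (1 → 2). Not NE.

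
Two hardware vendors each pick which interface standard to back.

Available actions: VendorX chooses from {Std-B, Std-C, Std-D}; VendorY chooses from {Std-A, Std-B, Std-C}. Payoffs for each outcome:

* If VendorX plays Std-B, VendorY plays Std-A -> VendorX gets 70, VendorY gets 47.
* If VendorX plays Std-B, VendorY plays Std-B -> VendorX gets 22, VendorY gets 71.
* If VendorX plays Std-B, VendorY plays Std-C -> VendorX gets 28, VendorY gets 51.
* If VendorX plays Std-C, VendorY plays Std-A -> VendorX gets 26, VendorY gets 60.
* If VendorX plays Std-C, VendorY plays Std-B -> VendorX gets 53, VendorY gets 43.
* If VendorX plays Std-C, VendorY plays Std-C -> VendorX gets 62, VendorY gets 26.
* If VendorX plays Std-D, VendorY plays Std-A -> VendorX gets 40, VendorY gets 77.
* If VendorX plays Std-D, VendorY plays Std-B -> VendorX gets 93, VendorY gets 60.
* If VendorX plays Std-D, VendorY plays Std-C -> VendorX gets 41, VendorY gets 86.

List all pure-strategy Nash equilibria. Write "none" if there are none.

none

VendorX against Std-A: payoffs 70, 26, 40 → best response Std-B.
VendorX against Std-B: payoffs 22, 53, 93 → best response Std-D.
VendorX against Std-C: payoffs 28, 62, 41 → best response Std-C.
VendorY against Std-B: payoffs 47, 71, 51 → best response Std-B.
VendorY against Std-C: payoffs 60, 43, 26 → best response Std-A.
VendorY against Std-D: payoffs 77, 60, 86 → best response Std-C.
No profile is a mutual best response for all players.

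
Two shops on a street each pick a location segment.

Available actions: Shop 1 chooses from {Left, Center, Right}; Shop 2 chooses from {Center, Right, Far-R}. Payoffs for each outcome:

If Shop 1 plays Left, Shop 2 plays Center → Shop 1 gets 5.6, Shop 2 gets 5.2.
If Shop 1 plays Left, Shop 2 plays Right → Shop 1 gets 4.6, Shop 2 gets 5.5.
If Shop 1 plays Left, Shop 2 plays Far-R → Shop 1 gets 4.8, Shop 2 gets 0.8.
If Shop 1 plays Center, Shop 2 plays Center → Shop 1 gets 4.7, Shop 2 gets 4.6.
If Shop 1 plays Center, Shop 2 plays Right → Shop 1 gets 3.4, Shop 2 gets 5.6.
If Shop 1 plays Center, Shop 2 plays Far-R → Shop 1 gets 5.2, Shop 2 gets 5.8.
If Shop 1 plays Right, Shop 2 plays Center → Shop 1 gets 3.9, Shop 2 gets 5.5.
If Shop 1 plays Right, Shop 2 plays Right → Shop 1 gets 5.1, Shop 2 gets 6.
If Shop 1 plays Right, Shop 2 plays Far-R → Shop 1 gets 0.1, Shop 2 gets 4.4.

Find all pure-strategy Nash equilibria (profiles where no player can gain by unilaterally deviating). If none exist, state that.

Shop 1 against Center: payoffs 5.6, 4.7, 3.9 → best response Left.
Shop 1 against Right: payoffs 4.6, 3.4, 5.1 → best response Right.
Shop 1 against Far-R: payoffs 4.8, 5.2, 0.1 → best response Center.
Shop 2 against Left: payoffs 5.2, 5.5, 0.8 → best response Right.
Shop 2 against Center: payoffs 4.6, 5.6, 5.8 → best response Far-R.
Shop 2 against Right: payoffs 5.5, 6, 4.4 → best response Right.
Mutual best responses: (Center, Far-R); (Right, Right).

Pure-strategy Nash equilibria: (Center, Far-R) and (Right, Right)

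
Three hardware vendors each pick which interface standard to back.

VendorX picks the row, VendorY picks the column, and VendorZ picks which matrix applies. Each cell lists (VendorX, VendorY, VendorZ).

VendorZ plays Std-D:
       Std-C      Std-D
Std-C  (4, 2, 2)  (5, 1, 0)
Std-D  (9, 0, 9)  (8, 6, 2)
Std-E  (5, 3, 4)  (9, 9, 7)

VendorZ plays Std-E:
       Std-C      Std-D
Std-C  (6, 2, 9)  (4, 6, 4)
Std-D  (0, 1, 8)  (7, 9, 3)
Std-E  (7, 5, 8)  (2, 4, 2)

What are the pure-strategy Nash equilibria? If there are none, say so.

Pure-strategy Nash equilibria: (Std-D, Std-D, Std-E), (Std-E, Std-C, Std-E), (Std-E, Std-D, Std-D)

For each strategy profile, look for a profitable unilateral deviation.
(Std-C, Std-C, Std-D): VendorX can switch to Std-D (4 → 9). Not NE.
(Std-C, Std-C, Std-E): VendorX can switch to Std-E (6 → 7). Not NE.
(Std-C, Std-D, Std-D): VendorX can switch to Std-D (5 → 8). Not NE.
(Std-C, Std-D, Std-E): VendorX can switch to Std-D (4 → 7). Not NE.
(Std-D, Std-C, Std-D): VendorY can switch to Std-D (0 → 6). Not NE.
(Std-D, Std-C, Std-E): VendorX can switch to Std-C (0 → 6). Not NE.
(Std-D, Std-D, Std-D): VendorX can switch to Std-E (8 → 9). Not NE.
(Std-D, Std-D, Std-E): VendorX gets 7, best alternative 4; VendorY gets 9, best alternative 1; VendorZ gets 3, best alternative 2. No profitable deviation — NE.
(Std-E, Std-C, Std-D): VendorX can switch to Std-D (5 → 9). Not NE.
(Std-E, Std-C, Std-E): VendorX gets 7, best alternative 6; VendorY gets 5, best alternative 4; VendorZ gets 8, best alternative 4. No profitable deviation — NE.
(Std-E, Std-D, Std-D): VendorX gets 9, best alternative 8; VendorY gets 9, best alternative 3; VendorZ gets 7, best alternative 2. No profitable deviation — NE.
(Std-E, Std-D, Std-E): VendorX can switch to Std-C (2 → 4). Not NE.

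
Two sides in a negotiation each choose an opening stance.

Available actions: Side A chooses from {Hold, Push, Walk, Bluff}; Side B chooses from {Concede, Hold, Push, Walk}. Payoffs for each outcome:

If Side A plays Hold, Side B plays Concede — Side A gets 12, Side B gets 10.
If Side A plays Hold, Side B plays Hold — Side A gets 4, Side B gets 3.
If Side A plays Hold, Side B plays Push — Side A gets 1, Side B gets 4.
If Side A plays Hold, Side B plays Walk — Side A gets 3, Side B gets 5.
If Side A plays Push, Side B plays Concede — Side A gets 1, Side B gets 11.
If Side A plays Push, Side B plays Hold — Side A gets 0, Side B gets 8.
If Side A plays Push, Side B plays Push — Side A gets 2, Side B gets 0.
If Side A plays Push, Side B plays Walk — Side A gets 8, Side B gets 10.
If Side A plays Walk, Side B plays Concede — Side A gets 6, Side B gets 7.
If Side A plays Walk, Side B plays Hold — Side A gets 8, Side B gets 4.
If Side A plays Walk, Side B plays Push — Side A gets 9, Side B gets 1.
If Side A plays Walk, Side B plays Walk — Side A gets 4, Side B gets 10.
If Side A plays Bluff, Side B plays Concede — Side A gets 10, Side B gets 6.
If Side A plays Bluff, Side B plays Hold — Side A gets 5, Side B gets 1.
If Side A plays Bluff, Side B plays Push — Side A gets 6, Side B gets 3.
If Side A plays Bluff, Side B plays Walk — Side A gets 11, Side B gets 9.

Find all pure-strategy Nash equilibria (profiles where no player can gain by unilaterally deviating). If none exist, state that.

Side A against Concede: payoffs 12, 1, 6, 10 → best response Hold.
Side A against Hold: payoffs 4, 0, 8, 5 → best response Walk.
Side A against Push: payoffs 1, 2, 9, 6 → best response Walk.
Side A against Walk: payoffs 3, 8, 4, 11 → best response Bluff.
Side B against Hold: payoffs 10, 3, 4, 5 → best response Concede.
Side B against Push: payoffs 11, 8, 0, 10 → best response Concede.
Side B against Walk: payoffs 7, 4, 1, 10 → best response Walk.
Side B against Bluff: payoffs 6, 1, 3, 9 → best response Walk.
Mutual best responses: (Hold, Concede); (Bluff, Walk).

The pure Nash equilibria are (Hold, Concede) and (Bluff, Walk).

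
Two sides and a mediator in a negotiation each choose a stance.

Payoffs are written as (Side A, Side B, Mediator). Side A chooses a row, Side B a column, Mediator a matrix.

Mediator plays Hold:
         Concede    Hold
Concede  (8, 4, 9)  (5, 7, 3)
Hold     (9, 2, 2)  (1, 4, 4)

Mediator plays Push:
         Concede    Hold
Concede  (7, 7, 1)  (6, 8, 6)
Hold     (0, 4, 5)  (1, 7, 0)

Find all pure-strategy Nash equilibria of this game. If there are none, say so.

(Concede, Hold, Push)

Side A against (Concede, Hold): payoffs 8, 9 → best response Hold.
Side A against (Concede, Push): payoffs 7, 0 → best response Concede.
Side A against (Hold, Hold): payoffs 5, 1 → best response Concede.
Side A against (Hold, Push): payoffs 6, 1 → best response Concede.
Side B against (Concede, Hold): payoffs 4, 7 → best response Hold.
Side B against (Concede, Push): payoffs 7, 8 → best response Hold.
Side B against (Hold, Hold): payoffs 2, 4 → best response Hold.
Side B against (Hold, Push): payoffs 4, 7 → best response Hold.
Mediator against (Concede, Concede): payoffs 9, 1 → best response Hold.
Mediator against (Concede, Hold): payoffs 3, 6 → best response Push.
Mediator against (Hold, Concede): payoffs 2, 5 → best response Push.
Mediator against (Hold, Hold): payoffs 4, 0 → best response Hold.
Mutual best responses: (Concede, Hold, Push).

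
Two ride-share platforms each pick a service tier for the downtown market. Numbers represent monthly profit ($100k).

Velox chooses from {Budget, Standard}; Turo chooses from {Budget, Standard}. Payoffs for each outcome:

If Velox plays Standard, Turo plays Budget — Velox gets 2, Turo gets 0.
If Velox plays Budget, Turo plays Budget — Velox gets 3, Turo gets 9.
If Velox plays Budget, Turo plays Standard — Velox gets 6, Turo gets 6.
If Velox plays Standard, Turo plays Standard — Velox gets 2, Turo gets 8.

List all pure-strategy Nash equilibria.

(Budget, Budget): Velox gets 3, best alternative 2; Turo gets 9, best alternative 6. No profitable deviation — NE.
(Budget, Standard): Turo can switch to Budget (6 → 9). Not NE.
(Standard, Budget): Velox can switch to Budget (2 → 3). Not NE.
(Standard, Standard): Velox can switch to Budget (2 → 6). Not NE.

Pure NE: (Budget, Budget)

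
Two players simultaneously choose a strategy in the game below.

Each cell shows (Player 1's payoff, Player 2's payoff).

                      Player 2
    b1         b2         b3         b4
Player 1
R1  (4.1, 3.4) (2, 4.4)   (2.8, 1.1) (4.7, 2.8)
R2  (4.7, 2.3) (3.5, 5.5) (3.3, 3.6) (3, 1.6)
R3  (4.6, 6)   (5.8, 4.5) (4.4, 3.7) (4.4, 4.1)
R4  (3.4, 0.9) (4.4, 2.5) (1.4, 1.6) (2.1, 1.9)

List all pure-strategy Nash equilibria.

(R1, b1): Player 1 can switch to R2 (4.1 → 4.7). Not NE.
(R1, b2): Player 1 can switch to R2 (2 → 3.5). Not NE.
(R1, b3): Player 1 can switch to R2 (2.8 → 3.3). Not NE.
(R1, b4): Player 2 can switch to b1 (2.8 → 3.4). Not NE.
(R2, b1): Player 2 can switch to b2 (2.3 → 5.5). Not NE.
(R2, b2): Player 1 can switch to R3 (3.5 → 5.8). Not NE.
(R2, b3): Player 1 can switch to R3 (3.3 → 4.4). Not NE.
(R2, b4): Player 1 can switch to R1 (3 → 4.7). Not NE.
(The remaining 8 profiles each have a profitable deviation by the same check.)

No pure-strategy Nash equilibrium.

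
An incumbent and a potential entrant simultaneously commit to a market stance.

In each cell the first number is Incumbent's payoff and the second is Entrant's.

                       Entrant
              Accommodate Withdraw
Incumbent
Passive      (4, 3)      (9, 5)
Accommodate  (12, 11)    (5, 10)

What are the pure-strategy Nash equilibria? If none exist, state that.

(Passive, Accommodate): Incumbent can switch to Accommodate (4 → 12). Not NE.
(Passive, Withdraw): Incumbent gets 9, best alternative 5; Entrant gets 5, best alternative 3. No profitable deviation — NE.
(Accommodate, Accommodate): Incumbent gets 12, best alternative 4; Entrant gets 11, best alternative 10. No profitable deviation — NE.
(Accommodate, Withdraw): Incumbent can switch to Passive (5 → 9). Not NE.

(Passive, Withdraw), (Accommodate, Accommodate)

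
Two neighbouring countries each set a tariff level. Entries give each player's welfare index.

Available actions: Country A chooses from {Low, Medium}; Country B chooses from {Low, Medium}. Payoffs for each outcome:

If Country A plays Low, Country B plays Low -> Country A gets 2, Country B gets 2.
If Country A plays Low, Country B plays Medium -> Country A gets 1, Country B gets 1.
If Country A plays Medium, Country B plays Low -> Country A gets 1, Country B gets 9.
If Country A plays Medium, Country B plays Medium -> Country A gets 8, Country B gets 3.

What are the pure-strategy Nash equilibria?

(Low, Low)

For each player, find the best response to each opponent profile; mutual best responses are the pure NE.
Country A against Low: payoffs 2, 1 → best response Low.
Country A against Medium: payoffs 1, 8 → best response Medium.
Country B against Low: payoffs 2, 1 → best response Low.
Country B against Medium: payoffs 9, 3 → best response Low.
Mutual best responses: (Low, Low).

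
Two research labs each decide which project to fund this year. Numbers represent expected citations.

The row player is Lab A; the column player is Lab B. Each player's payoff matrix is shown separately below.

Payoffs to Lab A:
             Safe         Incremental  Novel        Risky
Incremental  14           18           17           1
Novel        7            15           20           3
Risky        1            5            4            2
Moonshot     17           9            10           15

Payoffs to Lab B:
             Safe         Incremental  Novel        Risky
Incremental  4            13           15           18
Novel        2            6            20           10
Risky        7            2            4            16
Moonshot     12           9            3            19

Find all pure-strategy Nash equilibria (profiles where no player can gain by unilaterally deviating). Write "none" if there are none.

Lab A against Safe: payoffs 14, 7, 1, 17 → best response Moonshot.
Lab A against Incremental: payoffs 18, 15, 5, 9 → best response Incremental.
Lab A against Novel: payoffs 17, 20, 4, 10 → best response Novel.
Lab A against Risky: payoffs 1, 3, 2, 15 → best response Moonshot.
Lab B against Incremental: payoffs 4, 13, 15, 18 → best response Risky.
Lab B against Novel: payoffs 2, 6, 20, 10 → best response Novel.
Lab B against Risky: payoffs 7, 2, 4, 16 → best response Risky.
Lab B against Moonshot: payoffs 12, 9, 3, 19 → best response Risky.
Mutual best responses: (Novel, Novel); (Moonshot, Risky).

The pure Nash equilibria are (Novel, Novel), (Moonshot, Risky).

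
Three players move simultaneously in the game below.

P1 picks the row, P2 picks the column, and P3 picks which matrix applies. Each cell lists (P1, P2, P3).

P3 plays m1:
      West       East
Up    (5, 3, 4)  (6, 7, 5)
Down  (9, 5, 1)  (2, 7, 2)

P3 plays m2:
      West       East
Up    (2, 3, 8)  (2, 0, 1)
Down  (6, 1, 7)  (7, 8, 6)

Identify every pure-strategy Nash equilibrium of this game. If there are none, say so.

For each player, find the best response to each opponent profile; mutual best responses are the pure NE.
P1 against (West, m1): payoffs 5, 9 → best response Down.
P1 against (West, m2): payoffs 2, 6 → best response Down.
P1 against (East, m1): payoffs 6, 2 → best response Up.
P1 against (East, m2): payoffs 2, 7 → best response Down.
P2 against (Up, m1): payoffs 3, 7 → best response East.
P2 against (Up, m2): payoffs 3, 0 → best response West.
P2 against (Down, m1): payoffs 5, 7 → best response East.
P2 against (Down, m2): payoffs 1, 8 → best response East.
P3 against (Up, West): payoffs 4, 8 → best response m2.
P3 against (Up, East): payoffs 5, 1 → best response m1.
P3 against (Down, West): payoffs 1, 7 → best response m2.
P3 against (Down, East): payoffs 2, 6 → best response m2.
Mutual best responses: (Up, East, m1); (Down, East, m2).

The pure Nash equilibria are (Up, East, m1) and (Down, East, m2).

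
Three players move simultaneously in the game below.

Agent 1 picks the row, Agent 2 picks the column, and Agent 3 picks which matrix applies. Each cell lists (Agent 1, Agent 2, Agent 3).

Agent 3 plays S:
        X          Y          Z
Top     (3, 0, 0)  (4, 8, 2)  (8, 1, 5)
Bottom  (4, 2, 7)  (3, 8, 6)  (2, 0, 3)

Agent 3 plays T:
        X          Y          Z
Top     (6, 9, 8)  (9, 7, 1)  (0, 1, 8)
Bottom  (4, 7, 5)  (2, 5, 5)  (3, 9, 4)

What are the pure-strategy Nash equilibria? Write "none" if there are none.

For each player, find the best response to each opponent profile; mutual best responses are the pure NE.
Agent 1 against (X, S): payoffs 3, 4 → best response Bottom.
Agent 1 against (X, T): payoffs 6, 4 → best response Top.
Agent 1 against (Y, S): payoffs 4, 3 → best response Top.
Agent 1 against (Y, T): payoffs 9, 2 → best response Top.
Agent 1 against (Z, S): payoffs 8, 2 → best response Top.
Agent 1 against (Z, T): payoffs 0, 3 → best response Bottom.
Agent 2 against (Top, S): payoffs 0, 8, 1 → best response Y.
Agent 2 against (Top, T): payoffs 9, 7, 1 → best response X.
Agent 2 against (Bottom, S): payoffs 2, 8, 0 → best response Y.
Agent 2 against (Bottom, T): payoffs 7, 5, 9 → best response Z.
Agent 3 against (Top, X): payoffs 0, 8 → best response T.
Agent 3 against (Top, Y): payoffs 2, 1 → best response S.
Agent 3 against (Top, Z): payoffs 5, 8 → best response T.
Agent 3 against (Bottom, X): payoffs 7, 5 → best response S.
Agent 3 against (Bottom, Y): payoffs 6, 5 → best response S.
Agent 3 against (Bottom, Z): payoffs 3, 4 → best response T.
Mutual best responses: (Top, X, T); (Top, Y, S); (Bottom, Z, T).

(Top, X, T); (Top, Y, S); (Bottom, Z, T)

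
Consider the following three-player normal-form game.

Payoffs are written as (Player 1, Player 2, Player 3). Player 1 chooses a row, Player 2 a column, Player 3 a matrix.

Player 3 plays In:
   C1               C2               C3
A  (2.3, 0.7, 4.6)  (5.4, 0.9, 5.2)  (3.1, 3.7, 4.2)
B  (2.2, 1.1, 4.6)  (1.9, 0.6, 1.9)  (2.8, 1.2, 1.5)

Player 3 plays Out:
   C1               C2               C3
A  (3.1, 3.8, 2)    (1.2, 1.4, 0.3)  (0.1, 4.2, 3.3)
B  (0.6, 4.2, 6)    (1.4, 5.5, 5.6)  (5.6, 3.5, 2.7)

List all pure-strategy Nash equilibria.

Player 1 against (C1, In): payoffs 2.3, 2.2 → best response A.
Player 1 against (C1, Out): payoffs 3.1, 0.6 → best response A.
Player 1 against (C2, In): payoffs 5.4, 1.9 → best response A.
Player 1 against (C2, Out): payoffs 1.2, 1.4 → best response B.
Player 1 against (C3, In): payoffs 3.1, 2.8 → best response A.
Player 1 against (C3, Out): payoffs 0.1, 5.6 → best response B.
Player 2 against (A, In): payoffs 0.7, 0.9, 3.7 → best response C3.
Player 2 against (A, Out): payoffs 3.8, 1.4, 4.2 → best response C3.
Player 2 against (B, In): payoffs 1.1, 0.6, 1.2 → best response C3.
Player 2 against (B, Out): payoffs 4.2, 5.5, 3.5 → best response C2.
Player 3 against (A, C1): payoffs 4.6, 2 → best response In.
Player 3 against (A, C2): payoffs 5.2, 0.3 → best response In.
Player 3 against (A, C3): payoffs 4.2, 3.3 → best response In.
Player 3 against (B, C1): payoffs 4.6, 6 → best response Out.
Player 3 against (B, C2): payoffs 1.9, 5.6 → best response Out.
Player 3 against (B, C3): payoffs 1.5, 2.7 → best response Out.
Mutual best responses: (A, C3, In); (B, C2, Out).

The pure Nash equilibria are (A, C3, In); (B, C2, Out).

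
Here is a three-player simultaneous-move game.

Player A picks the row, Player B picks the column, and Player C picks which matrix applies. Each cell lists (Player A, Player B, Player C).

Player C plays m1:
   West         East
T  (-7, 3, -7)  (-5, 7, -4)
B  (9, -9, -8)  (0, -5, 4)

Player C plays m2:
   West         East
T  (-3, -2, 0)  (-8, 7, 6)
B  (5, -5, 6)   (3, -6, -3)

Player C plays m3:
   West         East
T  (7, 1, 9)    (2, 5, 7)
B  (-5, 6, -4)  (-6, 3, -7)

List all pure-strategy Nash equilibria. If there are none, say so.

(T, West, m1): Player A can switch to B (-7 → 9). Not NE.
(T, West, m2): Player A can switch to B (-3 → 5). Not NE.
(T, West, m3): Player B can switch to East (1 → 5). Not NE.
(T, East, m1): Player A can switch to B (-5 → 0). Not NE.
(T, East, m2): Player A can switch to B (-8 → 3). Not NE.
(T, East, m3): Player A gets 2, best alternative -6; Player B gets 5, best alternative 1; Player C gets 7, best alternative 6. No profitable deviation — NE.
(B, West, m1): Player B can switch to East (-9 → -5). Not NE.
(B, West, m2): Player A gets 5, best alternative -3; Player B gets -5, best alternative -6; Player C gets 6, best alternative -4. No profitable deviation — NE.
(B, East, m1): Player A gets 0, best alternative -5; Player B gets -5, best alternative -9; Player C gets 4, best alternative -3. No profitable deviation — NE.
(The remaining 3 profiles each have a profitable deviation by the same check.)

(T, East, m3); (B, West, m2); (B, East, m1)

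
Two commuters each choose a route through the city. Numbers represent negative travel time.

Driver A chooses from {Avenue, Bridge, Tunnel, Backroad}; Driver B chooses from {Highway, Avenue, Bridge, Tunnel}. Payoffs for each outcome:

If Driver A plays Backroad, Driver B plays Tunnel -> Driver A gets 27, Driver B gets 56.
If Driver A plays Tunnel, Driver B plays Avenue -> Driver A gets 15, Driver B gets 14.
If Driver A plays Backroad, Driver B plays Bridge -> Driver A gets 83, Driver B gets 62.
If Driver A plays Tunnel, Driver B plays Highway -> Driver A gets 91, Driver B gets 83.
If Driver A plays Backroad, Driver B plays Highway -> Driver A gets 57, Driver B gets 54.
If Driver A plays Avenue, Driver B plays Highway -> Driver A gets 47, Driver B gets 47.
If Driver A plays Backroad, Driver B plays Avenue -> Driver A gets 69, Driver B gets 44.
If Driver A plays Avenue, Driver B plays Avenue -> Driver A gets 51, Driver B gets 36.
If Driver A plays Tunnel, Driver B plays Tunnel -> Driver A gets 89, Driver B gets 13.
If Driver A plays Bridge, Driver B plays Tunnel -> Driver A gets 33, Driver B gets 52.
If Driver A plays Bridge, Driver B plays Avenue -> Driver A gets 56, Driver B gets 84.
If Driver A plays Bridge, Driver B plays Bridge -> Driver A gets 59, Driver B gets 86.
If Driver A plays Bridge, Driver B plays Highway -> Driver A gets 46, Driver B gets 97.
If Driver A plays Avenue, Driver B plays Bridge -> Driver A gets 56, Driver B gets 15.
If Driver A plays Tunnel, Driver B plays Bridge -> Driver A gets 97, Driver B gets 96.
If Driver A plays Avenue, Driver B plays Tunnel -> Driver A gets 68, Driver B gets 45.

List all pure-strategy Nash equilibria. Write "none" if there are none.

(Tunnel, Bridge)

Mark each player's best response to every combination of opponents' strategies; a profile where every player is best-responding is a pure Nash equilibrium.
Driver A against Highway: payoffs 47, 46, 91, 57 → best response Tunnel.
Driver A against Avenue: payoffs 51, 56, 15, 69 → best response Backroad.
Driver A against Bridge: payoffs 56, 59, 97, 83 → best response Tunnel.
Driver A against Tunnel: payoffs 68, 33, 89, 27 → best response Tunnel.
Driver B against Avenue: payoffs 47, 36, 15, 45 → best response Highway.
Driver B against Bridge: payoffs 97, 84, 86, 52 → best response Highway.
Driver B against Tunnel: payoffs 83, 14, 96, 13 → best response Bridge.
Driver B against Backroad: payoffs 54, 44, 62, 56 → best response Bridge.
Mutual best responses: (Tunnel, Bridge).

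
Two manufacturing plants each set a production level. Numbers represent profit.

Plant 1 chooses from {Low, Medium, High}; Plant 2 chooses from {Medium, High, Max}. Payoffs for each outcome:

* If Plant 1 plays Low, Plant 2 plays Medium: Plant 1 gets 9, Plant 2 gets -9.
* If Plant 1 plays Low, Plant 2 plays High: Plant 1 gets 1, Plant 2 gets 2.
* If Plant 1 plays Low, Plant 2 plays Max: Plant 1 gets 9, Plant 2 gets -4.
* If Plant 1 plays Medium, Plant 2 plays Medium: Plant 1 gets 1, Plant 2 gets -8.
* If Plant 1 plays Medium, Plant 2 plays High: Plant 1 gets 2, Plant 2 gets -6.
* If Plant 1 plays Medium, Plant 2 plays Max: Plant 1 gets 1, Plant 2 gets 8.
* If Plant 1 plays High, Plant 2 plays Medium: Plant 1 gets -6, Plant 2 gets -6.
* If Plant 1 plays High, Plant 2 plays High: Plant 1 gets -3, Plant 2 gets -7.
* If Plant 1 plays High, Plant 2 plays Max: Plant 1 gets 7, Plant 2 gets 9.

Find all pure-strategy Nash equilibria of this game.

No pure-strategy Nash equilibrium.

(Low, Medium): Plant 2 can switch to High (-9 → 2). Not NE.
(Low, High): Plant 1 can switch to Medium (1 → 2). Not NE.
(Low, Max): Plant 2 can switch to High (-4 → 2). Not NE.
(Medium, Medium): Plant 1 can switch to Low (1 → 9). Not NE.
(Medium, High): Plant 2 can switch to Max (-6 → 8). Not NE.
(Medium, Max): Plant 1 can switch to Low (1 → 9). Not NE.
(High, Medium): Plant 1 can switch to Low (-6 → 9). Not NE.
(High, High): Plant 1 can switch to Low (-3 → 1). Not NE.
(The remaining 1 profile has a profitable deviation by the same check.)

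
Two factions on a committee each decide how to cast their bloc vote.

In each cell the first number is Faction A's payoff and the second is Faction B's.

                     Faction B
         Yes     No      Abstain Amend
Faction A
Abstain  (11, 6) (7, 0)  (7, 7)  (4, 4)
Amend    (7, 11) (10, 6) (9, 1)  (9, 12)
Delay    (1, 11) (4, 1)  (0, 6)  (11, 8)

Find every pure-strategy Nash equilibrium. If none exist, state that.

none

For each player, find the best response to each opponent profile; mutual best responses are the pure NE.
Faction A against Yes: payoffs 11, 7, 1 → best response Abstain.
Faction A against No: payoffs 7, 10, 4 → best response Amend.
Faction A against Abstain: payoffs 7, 9, 0 → best response Amend.
Faction A against Amend: payoffs 4, 9, 11 → best response Delay.
Faction B against Abstain: payoffs 6, 0, 7, 4 → best response Abstain.
Faction B against Amend: payoffs 11, 6, 1, 12 → best response Amend.
Faction B against Delay: payoffs 11, 1, 6, 8 → best response Yes.
No profile is a mutual best response for all players.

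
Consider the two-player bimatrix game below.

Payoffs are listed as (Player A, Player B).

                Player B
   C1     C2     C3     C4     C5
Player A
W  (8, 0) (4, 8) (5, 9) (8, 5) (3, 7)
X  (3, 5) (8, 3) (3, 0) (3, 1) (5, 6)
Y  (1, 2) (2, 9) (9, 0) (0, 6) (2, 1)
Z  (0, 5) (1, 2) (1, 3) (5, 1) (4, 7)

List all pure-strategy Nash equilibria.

(X, C5)

Player A against C1: payoffs 8, 3, 1, 0 → best response W.
Player A against C2: payoffs 4, 8, 2, 1 → best response X.
Player A against C3: payoffs 5, 3, 9, 1 → best response Y.
Player A against C4: payoffs 8, 3, 0, 5 → best response W.
Player A against C5: payoffs 3, 5, 2, 4 → best response X.
Player B against W: payoffs 0, 8, 9, 5, 7 → best response C3.
Player B against X: payoffs 5, 3, 0, 1, 6 → best response C5.
Player B against Y: payoffs 2, 9, 0, 6, 1 → best response C2.
Player B against Z: payoffs 5, 2, 3, 1, 7 → best response C5.
Mutual best responses: (X, C5).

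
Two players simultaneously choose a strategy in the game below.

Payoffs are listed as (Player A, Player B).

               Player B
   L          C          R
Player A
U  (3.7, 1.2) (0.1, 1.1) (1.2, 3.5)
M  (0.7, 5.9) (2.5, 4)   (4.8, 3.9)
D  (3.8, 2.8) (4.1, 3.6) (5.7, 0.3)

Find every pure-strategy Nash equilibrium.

(U, L): Player A can switch to D (3.7 → 3.8). Not NE.
(U, C): Player A can switch to M (0.1 → 2.5). Not NE.
(U, R): Player A can switch to M (1.2 → 4.8). Not NE.
(M, L): Player A can switch to U (0.7 → 3.7). Not NE.
(M, C): Player A can switch to D (2.5 → 4.1). Not NE.
(M, R): Player A can switch to D (4.8 → 5.7). Not NE.
(D, L): Player B can switch to C (2.8 → 3.6). Not NE.
(D, C): Player A gets 4.1, best alternative 2.5; Player B gets 3.6, best alternative 2.8. No profitable deviation — NE.
(D, R): Player B can switch to L (0.3 → 2.8). Not NE.

Pure NE: (D, C)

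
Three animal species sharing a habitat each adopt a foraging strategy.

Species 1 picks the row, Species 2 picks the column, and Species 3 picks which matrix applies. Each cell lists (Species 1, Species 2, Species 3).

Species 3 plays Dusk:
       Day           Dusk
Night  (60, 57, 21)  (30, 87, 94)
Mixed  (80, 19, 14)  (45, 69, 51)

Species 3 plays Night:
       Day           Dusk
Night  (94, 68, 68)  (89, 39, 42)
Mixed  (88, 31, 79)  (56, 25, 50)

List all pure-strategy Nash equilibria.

(Night, Day, Night); (Mixed, Dusk, Dusk)

Mark each player's best response to every combination of opponents' strategies; a profile where every player is best-responding is a pure Nash equilibrium.
Species 1 against (Day, Dusk): payoffs 60, 80 → best response Mixed.
Species 1 against (Day, Night): payoffs 94, 88 → best response Night.
Species 1 against (Dusk, Dusk): payoffs 30, 45 → best response Mixed.
Species 1 against (Dusk, Night): payoffs 89, 56 → best response Night.
Species 2 against (Night, Dusk): payoffs 57, 87 → best response Dusk.
Species 2 against (Night, Night): payoffs 68, 39 → best response Day.
Species 2 against (Mixed, Dusk): payoffs 19, 69 → best response Dusk.
Species 2 against (Mixed, Night): payoffs 31, 25 → best response Day.
Species 3 against (Night, Day): payoffs 21, 68 → best response Night.
Species 3 against (Night, Dusk): payoffs 94, 42 → best response Dusk.
Species 3 against (Mixed, Day): payoffs 14, 79 → best response Night.
Species 3 against (Mixed, Dusk): payoffs 51, 50 → best response Dusk.
Mutual best responses: (Night, Day, Night); (Mixed, Dusk, Dusk).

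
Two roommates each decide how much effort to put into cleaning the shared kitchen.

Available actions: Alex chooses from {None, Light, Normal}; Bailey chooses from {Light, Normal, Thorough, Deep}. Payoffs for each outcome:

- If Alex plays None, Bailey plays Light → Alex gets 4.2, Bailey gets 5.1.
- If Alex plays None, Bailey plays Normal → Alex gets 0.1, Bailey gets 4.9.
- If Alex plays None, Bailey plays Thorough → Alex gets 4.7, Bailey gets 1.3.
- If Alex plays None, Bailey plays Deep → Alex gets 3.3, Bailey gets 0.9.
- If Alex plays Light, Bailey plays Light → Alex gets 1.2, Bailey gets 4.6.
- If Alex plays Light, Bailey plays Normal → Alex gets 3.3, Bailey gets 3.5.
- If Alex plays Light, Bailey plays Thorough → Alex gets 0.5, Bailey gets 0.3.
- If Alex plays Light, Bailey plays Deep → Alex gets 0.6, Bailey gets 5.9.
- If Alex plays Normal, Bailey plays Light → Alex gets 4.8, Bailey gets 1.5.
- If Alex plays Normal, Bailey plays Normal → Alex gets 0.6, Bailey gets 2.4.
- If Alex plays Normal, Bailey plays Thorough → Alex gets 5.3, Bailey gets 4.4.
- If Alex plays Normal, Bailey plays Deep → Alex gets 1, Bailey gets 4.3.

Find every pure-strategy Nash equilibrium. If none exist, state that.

Check each profile: it is a Nash equilibrium iff no player can strictly gain by switching unilaterally.
(None, Light): Alex can switch to Normal (4.2 → 4.8). Not NE.
(None, Normal): Alex can switch to Light (0.1 → 3.3). Not NE.
(None, Thorough): Alex can switch to Normal (4.7 → 5.3). Not NE.
(None, Deep): Bailey can switch to Light (0.9 → 5.1). Not NE.
(Light, Light): Alex can switch to None (1.2 → 4.2). Not NE.
(Light, Normal): Bailey can switch to Light (3.5 → 4.6). Not NE.
(Light, Thorough): Alex can switch to None (0.5 → 4.7). Not NE.
(Light, Deep): Alex can switch to None (0.6 → 3.3). Not NE.
(Normal, Light): Bailey can switch to Normal (1.5 → 2.4). Not NE.
(Normal, Normal): Alex can switch to Light (0.6 → 3.3). Not NE.
(Normal, Thorough): Alex gets 5.3, best alternative 4.7; Bailey gets 4.4, best alternative 4.3. No profitable deviation — NE.
(Normal, Deep): Alex can switch to None (1 → 3.3). Not NE.

The unique pure-strategy Nash equilibrium is (Normal, Thorough).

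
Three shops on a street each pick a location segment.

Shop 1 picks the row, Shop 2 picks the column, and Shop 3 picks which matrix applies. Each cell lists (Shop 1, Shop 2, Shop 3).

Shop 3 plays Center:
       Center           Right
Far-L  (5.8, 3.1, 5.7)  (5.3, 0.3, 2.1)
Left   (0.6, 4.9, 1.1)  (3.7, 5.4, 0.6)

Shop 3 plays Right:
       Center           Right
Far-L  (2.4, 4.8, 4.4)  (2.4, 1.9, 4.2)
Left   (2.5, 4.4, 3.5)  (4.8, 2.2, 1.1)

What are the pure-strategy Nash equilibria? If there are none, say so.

Shop 1 against (Center, Center): payoffs 5.8, 0.6 → best response Far-L.
Shop 1 against (Center, Right): payoffs 2.4, 2.5 → best response Left.
Shop 1 against (Right, Center): payoffs 5.3, 3.7 → best response Far-L.
Shop 1 against (Right, Right): payoffs 2.4, 4.8 → best response Left.
Shop 2 against (Far-L, Center): payoffs 3.1, 0.3 → best response Center.
Shop 2 against (Far-L, Right): payoffs 4.8, 1.9 → best response Center.
Shop 2 against (Left, Center): payoffs 4.9, 5.4 → best response Right.
Shop 2 against (Left, Right): payoffs 4.4, 2.2 → best response Center.
Shop 3 against (Far-L, Center): payoffs 5.7, 4.4 → best response Center.
Shop 3 against (Far-L, Right): payoffs 2.1, 4.2 → best response Right.
Shop 3 against (Left, Center): payoffs 1.1, 3.5 → best response Right.
Shop 3 against (Left, Right): payoffs 0.6, 1.1 → best response Right.
Mutual best responses: (Far-L, Center, Center); (Left, Center, Right).

The pure Nash equilibria are (Far-L, Center, Center) and (Left, Center, Right).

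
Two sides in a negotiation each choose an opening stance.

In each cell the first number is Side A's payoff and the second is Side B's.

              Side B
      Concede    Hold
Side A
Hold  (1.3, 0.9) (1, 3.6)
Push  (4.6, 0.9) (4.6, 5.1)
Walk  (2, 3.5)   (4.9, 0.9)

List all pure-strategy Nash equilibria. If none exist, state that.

Check each profile: it is a Nash equilibrium iff no player can strictly gain by switching unilaterally.
(Hold, Concede): Side A can switch to Push (1.3 → 4.6). Not NE.
(Hold, Hold): Side A can switch to Push (1 → 4.6). Not NE.
(Push, Concede): Side B can switch to Hold (0.9 → 5.1). Not NE.
(Push, Hold): Side A can switch to Walk (4.6 → 4.9). Not NE.
(Walk, Concede): Side A can switch to Push (2 → 4.6). Not NE.
(Walk, Hold): Side B can switch to Concede (0.9 → 3.5). Not NE.

No pure-strategy Nash equilibrium.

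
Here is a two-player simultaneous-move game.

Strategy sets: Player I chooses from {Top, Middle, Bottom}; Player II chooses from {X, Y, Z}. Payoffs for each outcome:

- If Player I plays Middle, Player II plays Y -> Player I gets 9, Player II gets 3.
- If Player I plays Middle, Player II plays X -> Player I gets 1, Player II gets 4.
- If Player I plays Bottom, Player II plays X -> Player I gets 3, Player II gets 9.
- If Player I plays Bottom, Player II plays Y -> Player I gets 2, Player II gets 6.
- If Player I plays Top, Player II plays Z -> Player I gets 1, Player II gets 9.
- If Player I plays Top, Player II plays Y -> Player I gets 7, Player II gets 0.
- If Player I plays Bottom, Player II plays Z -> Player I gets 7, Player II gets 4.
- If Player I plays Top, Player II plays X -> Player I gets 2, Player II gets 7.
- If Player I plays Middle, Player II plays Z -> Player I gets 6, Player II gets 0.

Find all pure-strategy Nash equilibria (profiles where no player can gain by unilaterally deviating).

Pure NE: (Bottom, X)

Player I against X: payoffs 2, 1, 3 → best response Bottom.
Player I against Y: payoffs 7, 9, 2 → best response Middle.
Player I against Z: payoffs 1, 6, 7 → best response Bottom.
Player II against Top: payoffs 7, 0, 9 → best response Z.
Player II against Middle: payoffs 4, 3, 0 → best response X.
Player II against Bottom: payoffs 9, 6, 4 → best response X.
Mutual best responses: (Bottom, X).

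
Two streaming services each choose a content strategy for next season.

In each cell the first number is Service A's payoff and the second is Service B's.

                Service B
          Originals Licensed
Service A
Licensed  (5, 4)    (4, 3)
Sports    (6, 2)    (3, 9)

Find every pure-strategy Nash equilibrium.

Check each profile: it is a Nash equilibrium iff no player can strictly gain by switching unilaterally.
(Licensed, Originals): Service A can switch to Sports (5 → 6). Not NE.
(Licensed, Licensed): Service B can switch to Originals (3 → 4). Not NE.
(Sports, Originals): Service B can switch to Licensed (2 → 9). Not NE.
(Sports, Licensed): Service A can switch to Licensed (3 → 4). Not NE.

This game has no pure Nash equilibrium.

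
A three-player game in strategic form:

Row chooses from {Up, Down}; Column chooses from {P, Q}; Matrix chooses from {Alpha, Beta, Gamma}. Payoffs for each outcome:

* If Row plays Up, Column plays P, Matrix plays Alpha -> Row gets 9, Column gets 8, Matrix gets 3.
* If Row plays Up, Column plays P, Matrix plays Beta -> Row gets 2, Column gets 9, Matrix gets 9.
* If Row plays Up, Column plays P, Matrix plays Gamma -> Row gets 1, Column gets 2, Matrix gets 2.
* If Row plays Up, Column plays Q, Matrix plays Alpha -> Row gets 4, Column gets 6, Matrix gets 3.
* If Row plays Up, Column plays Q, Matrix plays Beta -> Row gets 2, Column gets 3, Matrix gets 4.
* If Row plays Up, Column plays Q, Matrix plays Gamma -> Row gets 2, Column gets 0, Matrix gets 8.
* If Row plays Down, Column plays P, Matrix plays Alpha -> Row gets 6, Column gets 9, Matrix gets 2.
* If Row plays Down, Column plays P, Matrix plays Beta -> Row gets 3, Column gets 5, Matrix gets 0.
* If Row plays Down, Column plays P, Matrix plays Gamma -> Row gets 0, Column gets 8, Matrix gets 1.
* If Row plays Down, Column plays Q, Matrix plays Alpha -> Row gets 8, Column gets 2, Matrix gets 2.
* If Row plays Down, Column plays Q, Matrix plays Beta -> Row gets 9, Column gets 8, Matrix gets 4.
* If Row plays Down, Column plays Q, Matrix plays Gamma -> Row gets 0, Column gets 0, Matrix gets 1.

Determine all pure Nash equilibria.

Row against (P, Alpha): payoffs 9, 6 → best response Up.
Row against (P, Beta): payoffs 2, 3 → best response Down.
Row against (P, Gamma): payoffs 1, 0 → best response Up.
Row against (Q, Alpha): payoffs 4, 8 → best response Down.
Row against (Q, Beta): payoffs 2, 9 → best response Down.
Row against (Q, Gamma): payoffs 2, 0 → best response Up.
Column against (Up, Alpha): payoffs 8, 6 → best response P.
Column against (Up, Beta): payoffs 9, 3 → best response P.
Column against (Up, Gamma): payoffs 2, 0 → best response P.
Column against (Down, Alpha): payoffs 9, 2 → best response P.
Column against (Down, Beta): payoffs 5, 8 → best response Q.
Column against (Down, Gamma): payoffs 8, 0 → best response P.
Matrix against (Up, P): payoffs 3, 9, 2 → best response Beta.
Matrix against (Up, Q): payoffs 3, 4, 8 → best response Gamma.
Matrix against (Down, P): payoffs 2, 0, 1 → best response Alpha.
Matrix against (Down, Q): payoffs 2, 4, 1 → best response Beta.
Mutual best responses: (Down, Q, Beta).

Pure NE: (Down, Q, Beta)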